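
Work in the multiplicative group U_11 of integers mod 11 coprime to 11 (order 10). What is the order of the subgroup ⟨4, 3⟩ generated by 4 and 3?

5

|⟨4⟩| = 5 and |⟨3⟩| = 5, so |H| is a multiple of lcm(5, 5) = 5 and divides |G| = 10.
Closing under the operation: H = {1, 3, 4, 5, 9}, so |H| = 5.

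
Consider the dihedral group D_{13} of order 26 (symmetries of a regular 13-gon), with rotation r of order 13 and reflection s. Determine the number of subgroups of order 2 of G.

|G| = 26 and 2 | 26, so subgroups of order 2 are possible by Lagrange.
The subgroups of order 2 are: {e, r^10s}; {e, r^11s}; {e, r^12s}; {e, r^2s}; … (13 in all).
So G has 13 subgroups of order 2.

13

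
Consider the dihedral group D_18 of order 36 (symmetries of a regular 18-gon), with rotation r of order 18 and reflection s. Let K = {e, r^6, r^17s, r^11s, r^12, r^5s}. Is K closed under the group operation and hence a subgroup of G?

Yes

|K| = 6 divides |G| = 36, consistent with Lagrange.
K contains the identity, every element's inverse is in K, and K is closed under ·: it is a subgroup.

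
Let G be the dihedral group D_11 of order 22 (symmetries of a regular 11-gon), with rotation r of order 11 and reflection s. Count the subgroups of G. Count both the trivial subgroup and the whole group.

|G| = 22, so by Lagrange every subgroup order divides 22. Divisors: 1, 2, 11, 22.
Subgroups by order — order 1: 1; order 2: 11; order 11: 1; order 22: 1.
Total: 1 + 11 + 1 + 1 = 14.

14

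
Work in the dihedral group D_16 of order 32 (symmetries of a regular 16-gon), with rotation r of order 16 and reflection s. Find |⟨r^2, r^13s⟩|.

16

|⟨r^2⟩| = 8 and |⟨r^13s⟩| = 2, so |H| is a multiple of lcm(8, 2) = 8 and divides |G| = 32.
Closing under the operation: H = {e, r^2, r^4, r^6, r^8, r^10, r^12, r^14, rs, r^3s, r^5s, r^7s, r^9s, r^11s, r^13s, r^15s}, so |H| = 16.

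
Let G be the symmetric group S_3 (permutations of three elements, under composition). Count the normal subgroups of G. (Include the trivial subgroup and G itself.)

G has 6 subgroups. Checking conjugation-invariance by order — order 1: 1/1 normal; order 2: 0/3 normal; order 3: 1/1 normal; order 6: 1/1 normal.
Total normal subgroups: 3.

3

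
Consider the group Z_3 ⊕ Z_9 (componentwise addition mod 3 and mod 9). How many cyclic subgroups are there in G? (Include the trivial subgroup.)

Group the elements of G by the cyclic subgroup they generate; each cyclic subgroup of order d accounts for φ(d) elements.
Cyclic subgroups by order — order 1: 1; order 3: 4; order 9: 3.
Total: 8.

8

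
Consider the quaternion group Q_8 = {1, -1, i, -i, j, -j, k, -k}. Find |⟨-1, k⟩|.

4

|⟨-1⟩| = 2 and |⟨k⟩| = 4, so |H| is a multiple of lcm(2, 4) = 4 and divides |G| = 8.
Closing under the operation: H = {1, -1, k, -k}, so |H| = 4.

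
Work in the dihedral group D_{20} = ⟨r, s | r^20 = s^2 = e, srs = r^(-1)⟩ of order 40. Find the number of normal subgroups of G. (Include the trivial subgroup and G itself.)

G has 48 subgroups. Checking conjugation-invariance by order — order 1: 1/1 normal; order 2: 1/21 normal; order 4: 1/11 normal; order 5: 1/1 normal; order 8: 0/5 normal; order 10: 1/5 normal; order 20: 3/3 normal; order 40: 1/1 normal.
Total normal subgroups: 9.

9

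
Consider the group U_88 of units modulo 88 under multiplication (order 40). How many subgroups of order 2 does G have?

|G| = 40 and 2 | 40, so subgroups of order 2 are possible by Lagrange.
The subgroups of order 2 are: {1, 21}; {1, 23}; {1, 43}; {1, 45}; … (7 in all).
So G has 7 subgroups of order 2.

7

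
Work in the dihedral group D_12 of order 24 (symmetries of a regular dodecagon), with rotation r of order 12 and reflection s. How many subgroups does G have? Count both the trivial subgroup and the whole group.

34

|G| = 24, so by Lagrange every subgroup order divides 24. Divisors: 1, 2, 3, 4, 6, 8, 12, 24.
Subgroups by order — order 1: 1; order 2: 13; order 3: 1; order 4: 7; order 6: 5; order 8: 3; order 12: 3; order 24: 1.
Total: 1 + 13 + 1 + 7 + 5 + 3 + 3 + 1 = 34.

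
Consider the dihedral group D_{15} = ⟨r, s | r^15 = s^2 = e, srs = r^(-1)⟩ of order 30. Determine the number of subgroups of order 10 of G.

3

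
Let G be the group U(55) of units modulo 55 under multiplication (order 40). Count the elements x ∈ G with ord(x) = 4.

The elements of order 4 are: 12, 23, 32, 43.
That's 4.

4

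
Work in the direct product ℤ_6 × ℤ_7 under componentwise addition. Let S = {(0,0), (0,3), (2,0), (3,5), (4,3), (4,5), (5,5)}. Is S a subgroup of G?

(4,5) ∈ S but its inverse (2,2) ∉ S, so S is not a subgroup.

No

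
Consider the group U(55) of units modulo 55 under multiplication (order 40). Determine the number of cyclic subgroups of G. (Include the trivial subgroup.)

Group the elements of G by the cyclic subgroup they generate; each cyclic subgroup of order d accounts for φ(d) elements.
Cyclic subgroups by order — order 1: 1; order 2: 3; order 4: 2; order 5: 1; order 10: 3; order 20: 2.
Total: 12.

12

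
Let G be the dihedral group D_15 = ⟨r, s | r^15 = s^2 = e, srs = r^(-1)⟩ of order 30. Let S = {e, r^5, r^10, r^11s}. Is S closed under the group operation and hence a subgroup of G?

|S| = 4 does not divide |G| = 30, so by Lagrange S is not a subgroup.

No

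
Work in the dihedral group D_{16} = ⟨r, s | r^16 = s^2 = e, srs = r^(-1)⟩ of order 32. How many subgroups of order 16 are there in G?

|G| = 32 and 16 | 32, so subgroups of order 16 are possible by Lagrange.
The subgroups of order 16 are: {e, r, r^2, r^3, r^4, r^5, r^6, r^7, r^8, r^9, r^10, r^11, r^12, r^13, r^14, r^15}; {e, r^2, r^4, r^6, r^8, r^10, r^12, r^14, s, r^2s, r^4s, r^6s, r^8s, r^10s, r^12s, r^14s}; {e, r^2, r^4, r^6, r^8, r^10, r^12, r^14, rs, r^3s, r^5s, r^7s, r^9s, r^11s, r^13s, r^15s}.
So G has 3 subgroups of order 16.

3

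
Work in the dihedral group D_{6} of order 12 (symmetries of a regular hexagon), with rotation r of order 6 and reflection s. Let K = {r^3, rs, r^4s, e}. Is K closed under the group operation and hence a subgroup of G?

Yes

|K| = 4 divides |G| = 12, consistent with Lagrange.
K contains the identity, every element's inverse is in K, and K is closed under ·: it is a subgroup.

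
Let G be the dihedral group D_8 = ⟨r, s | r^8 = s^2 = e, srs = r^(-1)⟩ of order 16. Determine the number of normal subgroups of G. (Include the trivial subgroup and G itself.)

G has 19 subgroups. Checking conjugation-invariance by order — order 1: 1/1 normal; order 2: 1/9 normal; order 4: 1/5 normal; order 8: 3/3 normal; order 16: 1/1 normal.
Total normal subgroups: 7.

7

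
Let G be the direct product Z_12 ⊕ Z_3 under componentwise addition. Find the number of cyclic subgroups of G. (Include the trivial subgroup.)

Group the elements of G by the cyclic subgroup they generate; each cyclic subgroup of order d accounts for φ(d) elements.
Cyclic subgroups by order — order 1: 1; order 2: 1; order 3: 4; order 4: 1; order 6: 4; order 12: 4.
Total: 15.

15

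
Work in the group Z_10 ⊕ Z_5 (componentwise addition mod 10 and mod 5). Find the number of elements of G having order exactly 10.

24

An element (a,b) has order lcm(ord(a), ord(b)); count pairs with lcm equal to 10.
Enumerating gives 24 such elements.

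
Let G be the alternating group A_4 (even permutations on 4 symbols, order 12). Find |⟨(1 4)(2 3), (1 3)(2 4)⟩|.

4

|⟨(1 4)(2 3)⟩| = 2 and |⟨(1 3)(2 4)⟩| = 2, so |H| is a multiple of lcm(2, 2) = 2 and divides |G| = 12.
Closing under the operation: H = {e, (1 2)(3 4), (1 3)(2 4), (1 4)(2 3)}, so |H| = 4.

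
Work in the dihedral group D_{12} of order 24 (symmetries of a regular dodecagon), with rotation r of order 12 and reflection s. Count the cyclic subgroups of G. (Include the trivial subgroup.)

18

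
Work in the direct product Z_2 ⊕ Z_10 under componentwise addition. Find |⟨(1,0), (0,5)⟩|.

|⟨(1,0)⟩| = 2 and |⟨(0,5)⟩| = 2, so |H| is a multiple of lcm(2, 2) = 2 and divides |G| = 20.
Closing under the operation: H = {(0,0), (0,5), (1,0), (1,5)}, so |H| = 4.

4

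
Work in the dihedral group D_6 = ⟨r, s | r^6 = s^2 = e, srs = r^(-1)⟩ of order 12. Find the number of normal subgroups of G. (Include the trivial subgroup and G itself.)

7

G has 16 subgroups. Checking conjugation-invariance by order — order 1: 1/1 normal; order 2: 1/7 normal; order 3: 1/1 normal; order 4: 0/3 normal; order 6: 3/3 normal; order 12: 1/1 normal.
Total normal subgroups: 7.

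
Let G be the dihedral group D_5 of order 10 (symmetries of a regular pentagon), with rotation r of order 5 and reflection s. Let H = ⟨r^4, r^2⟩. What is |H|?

5

|⟨r^4⟩| = 5 and |⟨r^2⟩| = 5, so |H| is a multiple of lcm(5, 5) = 5 and divides |G| = 10.
Closing under the operation: H = {e, r, r^2, r^3, r^4}, so |H| = 5.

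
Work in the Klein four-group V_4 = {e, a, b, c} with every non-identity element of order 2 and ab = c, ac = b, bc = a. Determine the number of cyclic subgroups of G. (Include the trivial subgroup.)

4

A cyclic subgroup of order d is generated by each of its φ(d) elements of order d, so the cyclic subgroups of order d number (#elements of order d)/φ(d).
Cyclic subgroups by order — order 1: 1; order 2: 3.
Total: 4.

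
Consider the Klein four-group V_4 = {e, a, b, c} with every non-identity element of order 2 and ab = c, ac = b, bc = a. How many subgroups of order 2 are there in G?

3

|G| = 4 and 2 | 4, so subgroups of order 2 are possible by Lagrange.
The subgroups of order 2 are: {e, a}; {e, b}; {e, c}.
So G has 3 subgroups of order 2.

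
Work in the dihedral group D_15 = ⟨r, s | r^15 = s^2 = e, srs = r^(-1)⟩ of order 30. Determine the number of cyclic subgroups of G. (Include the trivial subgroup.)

A cyclic subgroup of order d is generated by each of its φ(d) elements of order d, so the cyclic subgroups of order d number (#elements of order d)/φ(d).
Cyclic subgroups by order — order 1: 1; order 2: 15; order 3: 1; order 5: 1; order 15: 1.
Total: 19.

19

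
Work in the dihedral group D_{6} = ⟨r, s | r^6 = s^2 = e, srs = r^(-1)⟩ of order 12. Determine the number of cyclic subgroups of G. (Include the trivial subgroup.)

10

Group the elements of G by the cyclic subgroup they generate; each cyclic subgroup of order d accounts for φ(d) elements.
Cyclic subgroups by order — order 1: 1; order 2: 7; order 3: 1; order 6: 1.
Total: 10.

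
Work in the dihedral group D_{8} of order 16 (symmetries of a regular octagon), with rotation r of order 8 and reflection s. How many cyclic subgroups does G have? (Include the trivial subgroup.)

Group the elements of G by the cyclic subgroup they generate; each cyclic subgroup of order d accounts for φ(d) elements.
Cyclic subgroups by order — order 1: 1; order 2: 9; order 4: 1; order 8: 1.
Total: 12.

12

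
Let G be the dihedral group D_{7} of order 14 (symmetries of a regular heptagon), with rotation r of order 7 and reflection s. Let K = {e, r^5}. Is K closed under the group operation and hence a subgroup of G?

r^5 ∈ K but its inverse r^2 ∉ K, so K is not a subgroup.

No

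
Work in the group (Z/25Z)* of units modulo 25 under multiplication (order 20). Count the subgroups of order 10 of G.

1

|G| = 20 and 10 | 20, so subgroups of order 10 are possible by Lagrange.
The subgroups of order 10 are: {1, 4, 6, 9, 11, 14, 16, 19, 21, 24}.
So G has 1 subgroup of order 10.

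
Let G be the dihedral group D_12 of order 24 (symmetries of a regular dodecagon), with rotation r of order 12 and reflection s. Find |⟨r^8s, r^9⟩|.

|⟨r^8s⟩| = 2 and |⟨r^9⟩| = 4, so |H| is a multiple of lcm(2, 4) = 4 and divides |G| = 24.
Closing under the operation: H = {e, r^3, r^6, r^9, r^2s, r^5s, r^8s, r^11s}, so |H| = 8.

8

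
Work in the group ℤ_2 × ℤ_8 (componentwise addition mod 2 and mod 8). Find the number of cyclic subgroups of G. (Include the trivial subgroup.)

8

Group the elements of G by the cyclic subgroup they generate; each cyclic subgroup of order d accounts for φ(d) elements.
Cyclic subgroups by order — order 1: 1; order 2: 3; order 4: 2; order 8: 2.
Total: 8.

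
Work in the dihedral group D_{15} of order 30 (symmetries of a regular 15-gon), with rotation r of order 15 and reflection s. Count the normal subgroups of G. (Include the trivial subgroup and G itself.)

5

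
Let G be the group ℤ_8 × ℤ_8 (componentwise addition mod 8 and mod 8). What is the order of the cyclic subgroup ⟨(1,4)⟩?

8

The order of (1,4) in Z_8 × Z_8 is lcm(ord(1) in Z_8, ord(4) in Z_8).
ord(1) = 8 and ord(4) = 2, so |⟨(1,4)⟩| = lcm(8, 2) = 8.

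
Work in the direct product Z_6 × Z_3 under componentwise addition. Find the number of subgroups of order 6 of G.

|G| = 18 and 6 | 18, so subgroups of order 6 are possible by Lagrange.
The subgroups of order 6 are: {(0,0), (0,1), (0,2), (3,0), (3,1), (3,2)}; {(0,0), (1,0), (2,0), (3,0), (4,0), (5,0)}; {(0,0), (1,1), (2,2), (3,0), (4,1), (5,2)}; {(0,0), (1,2), (2,1), (3,0), (4,2), (5,1)}.
So G has 4 subgroups of order 6.

4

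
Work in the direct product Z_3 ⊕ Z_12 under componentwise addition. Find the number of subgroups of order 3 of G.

4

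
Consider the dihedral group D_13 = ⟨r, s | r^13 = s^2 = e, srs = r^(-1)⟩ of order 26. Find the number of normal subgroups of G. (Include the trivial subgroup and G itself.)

G has 16 subgroups. Checking conjugation-invariance by order — order 1: 1/1 normal; order 2: 0/13 normal; order 13: 1/1 normal; order 26: 1/1 normal.
Total normal subgroups: 3.

3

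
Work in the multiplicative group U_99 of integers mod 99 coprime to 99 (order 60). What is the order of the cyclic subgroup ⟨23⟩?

Compute successive powers of 23 mod 99: 23, 34, 89, 67, 56, 1; 23^6 ≡ 1 (mod 99).
So |⟨23⟩| = 6.

6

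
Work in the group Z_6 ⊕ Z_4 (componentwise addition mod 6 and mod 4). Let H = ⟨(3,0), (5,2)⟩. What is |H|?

12

|⟨(3,0)⟩| = 2 and |⟨(5,2)⟩| = 6, so |H| is a multiple of lcm(2, 6) = 6 and divides |G| = 24.
Closing under the operation: H = {(0,0), (0,2), (1,0), (1,2), (2,0), (2,2), (3,0), (3,2), (4,0), (4,2), (5,0), (5,2)}, so |H| = 12.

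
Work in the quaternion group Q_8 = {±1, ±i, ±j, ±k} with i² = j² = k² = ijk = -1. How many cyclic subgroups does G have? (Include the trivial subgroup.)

Each element a generates a cyclic subgroup ⟨a⟩; distinct elements may generate the same one (a cyclic group of order d has φ(d) generators).
Cyclic subgroups by order — order 1: 1; order 2: 1; order 4: 3.
Total: 5.

5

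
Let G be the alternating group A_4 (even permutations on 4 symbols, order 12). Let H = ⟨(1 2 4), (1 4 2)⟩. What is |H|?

3

|⟨(1 2 4)⟩| = 3 and |⟨(1 4 2)⟩| = 3, so |H| is a multiple of lcm(3, 3) = 3 and divides |G| = 12.
Closing under the operation: H = {e, (1 2 4), (1 4 2)}, so |H| = 3.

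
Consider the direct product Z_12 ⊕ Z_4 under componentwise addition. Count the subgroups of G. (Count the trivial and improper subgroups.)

30

|G| = 48, so by Lagrange every subgroup order divides 48. Divisors: 1, 2, 3, 4, 6, 8, 12, 16, 24, 48.
Subgroups by order — order 1: 1; order 2: 3; order 3: 1; order 4: 7; order 6: 3; order 8: 3; order 12: 7; order 16: 1; order 24: 3; order 48: 1.
Total: 1 + 3 + 1 + 7 + 3 + 3 + 7 + 1 + 3 + 1 = 30.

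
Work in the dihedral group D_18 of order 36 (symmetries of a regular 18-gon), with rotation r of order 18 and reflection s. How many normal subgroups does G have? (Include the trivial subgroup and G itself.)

9

G has 45 subgroups. Checking conjugation-invariance by order — order 1: 1/1 normal; order 2: 1/19 normal; order 3: 1/1 normal; order 4: 0/9 normal; order 6: 1/7 normal; order 9: 1/1 normal; order 12: 0/3 normal; order 18: 3/3 normal; order 36: 1/1 normal.
Total normal subgroups: 9.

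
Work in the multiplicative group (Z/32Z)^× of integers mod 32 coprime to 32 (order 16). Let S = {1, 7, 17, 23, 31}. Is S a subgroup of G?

No

|S| = 5 does not divide |G| = 16, so by Lagrange S is not a subgroup.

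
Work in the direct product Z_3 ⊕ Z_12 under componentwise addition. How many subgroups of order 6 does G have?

4

|G| = 36 and 6 | 36, so subgroups of order 6 are possible by Lagrange.
The subgroups of order 6 are: {(0,0), (0,2), (0,4), (0,6), (0,8), (0,10)}; {(0,0), (0,6), (1,0), (1,6), (2,0), (2,6)}; {(0,0), (0,6), (1,4), (1,10), (2,2), (2,8)}; {(0,0), (0,6), (1,2), (1,8), (2,4), (2,10)}.
So G has 4 subgroups of order 6.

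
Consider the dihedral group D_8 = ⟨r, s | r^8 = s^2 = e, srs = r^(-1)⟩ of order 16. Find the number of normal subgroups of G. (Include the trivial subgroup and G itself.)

7

G has 19 subgroups. Checking conjugation-invariance by order — order 1: 1/1 normal; order 2: 1/9 normal; order 4: 1/5 normal; order 8: 3/3 normal; order 16: 1/1 normal.
Total normal subgroups: 7.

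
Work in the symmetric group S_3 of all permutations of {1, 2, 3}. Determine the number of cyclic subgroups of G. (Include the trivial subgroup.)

Each element a generates a cyclic subgroup ⟨a⟩; distinct elements may generate the same one (a cyclic group of order d has φ(d) generators).
Cyclic subgroups by order — order 1: 1; order 2: 3; order 3: 1.
Total: 5.

5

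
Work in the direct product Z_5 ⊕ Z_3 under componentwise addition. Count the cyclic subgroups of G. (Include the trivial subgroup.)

4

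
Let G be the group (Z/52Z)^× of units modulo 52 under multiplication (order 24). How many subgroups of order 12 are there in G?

|G| = 24 and 12 | 24, so subgroups of order 12 are possible by Lagrange.
The subgroups of order 12 are: {1, 7, 9, 11, 15, 17, 19, 25, 29, 31, 47, 49}; {1, 5, 9, 17, 21, 25, 29, 33, 37, 41, 45, 49}; {1, 3, 9, 17, 23, 25, 27, 29, 35, 43, 49, 51}.
So G has 3 subgroups of order 12.

3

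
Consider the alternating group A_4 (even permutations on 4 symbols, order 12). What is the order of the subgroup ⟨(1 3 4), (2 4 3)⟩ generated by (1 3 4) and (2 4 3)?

|⟨(1 3 4)⟩| = 3 and |⟨(2 4 3)⟩| = 3, so |H| is a multiple of lcm(3, 3) = 3 and divides |G| = 12.
Closing {(1 3 4), (2 4 3)} under the group operation gives all of G, so |H| = 12.

12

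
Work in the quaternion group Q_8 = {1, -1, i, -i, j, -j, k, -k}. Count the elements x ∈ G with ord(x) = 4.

The elements of order 4 are: i, -i, j, -j, k, -k.
That's 6.

6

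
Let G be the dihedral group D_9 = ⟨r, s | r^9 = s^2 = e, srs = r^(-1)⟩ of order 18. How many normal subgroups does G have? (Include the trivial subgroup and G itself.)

4

G has 16 subgroups. Checking conjugation-invariance by order — order 1: 1/1 normal; order 2: 0/9 normal; order 3: 1/1 normal; order 6: 0/3 normal; order 9: 1/1 normal; order 18: 1/1 normal.
Total normal subgroups: 4.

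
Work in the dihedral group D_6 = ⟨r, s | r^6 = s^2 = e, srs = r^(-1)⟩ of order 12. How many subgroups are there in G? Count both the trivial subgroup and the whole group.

|G| = 12, so by Lagrange every subgroup order divides 12. Divisors: 1, 2, 3, 4, 6, 12.
Subgroups by order — order 1: 1; order 2: 7; order 3: 1; order 4: 3; order 6: 3; order 12: 1.
Total: 1 + 7 + 1 + 3 + 3 + 1 = 16.

16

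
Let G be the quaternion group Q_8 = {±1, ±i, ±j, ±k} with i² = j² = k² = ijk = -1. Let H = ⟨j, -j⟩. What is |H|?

|⟨j⟩| = 4 and |⟨-j⟩| = 4, so |H| is a multiple of lcm(4, 4) = 4 and divides |G| = 8.
Closing under the operation: H = {1, -1, j, -j}, so |H| = 4.

4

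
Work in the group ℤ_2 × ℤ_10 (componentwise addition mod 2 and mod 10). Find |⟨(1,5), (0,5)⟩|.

4

|⟨(1,5)⟩| = 2 and |⟨(0,5)⟩| = 2, so |H| is a multiple of lcm(2, 2) = 2 and divides |G| = 20.
Closing under the operation: H = {(0,0), (0,5), (1,0), (1,5)}, so |H| = 4.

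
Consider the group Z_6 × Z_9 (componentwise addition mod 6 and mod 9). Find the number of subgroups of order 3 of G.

|G| = 54 and 3 | 54, so subgroups of order 3 are possible by Lagrange.
The subgroups of order 3 are: {(0,0), (0,3), (0,6)}; {(0,0), (2,0), (4,0)}; {(0,0), (2,3), (4,6)}; {(0,0), (2,6), (4,3)}.
So G has 4 subgroups of order 3.

4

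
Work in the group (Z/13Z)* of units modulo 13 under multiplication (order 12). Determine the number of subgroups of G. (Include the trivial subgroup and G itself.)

|G| = 12, so by Lagrange every subgroup order divides 12. Divisors: 1, 2, 3, 4, 6, 12.
Subgroups by order — order 1: 1; order 2: 1; order 3: 1; order 4: 1; order 6: 1; order 12: 1.
Total: 1 + 1 + 1 + 1 + 1 + 1 = 6.

6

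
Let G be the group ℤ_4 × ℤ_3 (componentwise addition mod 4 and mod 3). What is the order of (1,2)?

The order of (1,2) in Z_4 × Z_3 is lcm(ord(1) in Z_4, ord(2) in Z_3).
ord(1) = 4 and ord(2) = 3, so |⟨(1,2)⟩| = lcm(4, 3) = 12.

12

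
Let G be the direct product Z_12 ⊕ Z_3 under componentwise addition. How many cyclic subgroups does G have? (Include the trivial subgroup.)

15

Group the elements of G by the cyclic subgroup they generate; each cyclic subgroup of order d accounts for φ(d) elements.
Cyclic subgroups by order — order 1: 1; order 2: 1; order 3: 4; order 4: 1; order 6: 4; order 12: 4.
Total: 15.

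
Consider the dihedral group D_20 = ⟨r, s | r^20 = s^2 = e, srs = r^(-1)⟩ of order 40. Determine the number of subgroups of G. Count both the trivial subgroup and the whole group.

48

|G| = 40, so by Lagrange every subgroup order divides 40. Divisors: 1, 2, 4, 5, 8, 10, 20, 40.
Subgroups by order — order 1: 1; order 2: 21; order 4: 11; order 5: 1; order 8: 5; order 10: 5; order 20: 3; order 40: 1.
Total: 1 + 21 + 11 + 1 + 5 + 5 + 3 + 1 = 48.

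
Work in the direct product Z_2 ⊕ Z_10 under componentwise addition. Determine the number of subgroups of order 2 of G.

|G| = 20 and 2 | 20, so subgroups of order 2 are possible by Lagrange.
The subgroups of order 2 are: {(0,0), (0,5)}; {(0,0), (1,0)}; {(0,0), (1,5)}.
So G has 3 subgroups of order 2.

3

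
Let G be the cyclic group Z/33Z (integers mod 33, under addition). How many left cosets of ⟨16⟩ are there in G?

|⟨16⟩| = 33 and |G| = 33.
By Lagrange, [G : H] = |G|/|H| = 33/33 = 1.

1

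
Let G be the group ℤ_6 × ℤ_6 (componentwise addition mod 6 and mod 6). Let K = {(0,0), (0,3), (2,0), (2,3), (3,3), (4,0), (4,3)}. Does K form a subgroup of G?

No

|K| = 7 does not divide |G| = 36, so by Lagrange K is not a subgroup.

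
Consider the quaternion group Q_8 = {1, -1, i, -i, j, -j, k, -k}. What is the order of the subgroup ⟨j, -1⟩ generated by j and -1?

4

|⟨j⟩| = 4 and |⟨-1⟩| = 2, so |H| is a multiple of lcm(4, 2) = 4 and divides |G| = 8.
Closing under the operation: H = {1, -1, j, -j}, so |H| = 4.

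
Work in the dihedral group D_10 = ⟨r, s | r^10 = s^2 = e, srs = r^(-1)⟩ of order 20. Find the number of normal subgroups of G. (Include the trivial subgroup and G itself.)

7

G has 22 subgroups. Checking conjugation-invariance by order — order 1: 1/1 normal; order 2: 1/11 normal; order 4: 0/5 normal; order 5: 1/1 normal; order 10: 3/3 normal; order 20: 1/1 normal.
Total normal subgroups: 7.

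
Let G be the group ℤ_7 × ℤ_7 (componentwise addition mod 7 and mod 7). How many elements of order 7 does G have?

48

An element (a,b) has order lcm(ord(a), ord(b)); count pairs with lcm equal to 7.
Enumerating gives 48 such elements.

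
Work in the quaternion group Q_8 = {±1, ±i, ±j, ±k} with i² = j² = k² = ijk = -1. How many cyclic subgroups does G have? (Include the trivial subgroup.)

Each element a generates a cyclic subgroup ⟨a⟩; distinct elements may generate the same one (a cyclic group of order d has φ(d) generators).
Cyclic subgroups by order — order 1: 1; order 2: 1; order 4: 3.
Total: 5.

5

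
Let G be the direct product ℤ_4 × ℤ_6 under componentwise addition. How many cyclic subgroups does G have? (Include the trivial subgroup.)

Group the elements of G by the cyclic subgroup they generate; each cyclic subgroup of order d accounts for φ(d) elements.
Cyclic subgroups by order — order 1: 1; order 2: 3; order 3: 1; order 4: 2; order 6: 3; order 12: 2.
Total: 12.

12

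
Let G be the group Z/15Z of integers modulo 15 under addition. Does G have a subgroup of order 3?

Yes

3 | 15. A subgroup of order 3 is {0, 5, 10}.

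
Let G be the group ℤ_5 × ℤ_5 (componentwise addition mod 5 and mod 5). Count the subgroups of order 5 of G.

|G| = 25 and 5 | 25, so subgroups of order 5 are possible by Lagrange.
The subgroups of order 5 are: {(0,0), (0,1), (0,2), (0,3), (0,4)}; {(0,0), (1,0), (2,0), (3,0), (4,0)}; {(0,0), (1,1), (2,2), (3,3), (4,4)}; {(0,0), (1,2), (2,4), (3,1), (4,3)}; … (6 in all).
So G has 6 subgroups of order 5.

6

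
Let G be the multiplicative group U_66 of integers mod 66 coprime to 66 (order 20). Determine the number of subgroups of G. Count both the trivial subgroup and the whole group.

10

|G| = 20, so by Lagrange every subgroup order divides 20. Divisors: 1, 2, 4, 5, 10, 20.
Subgroups by order — order 1: 1; order 2: 3; order 4: 1; order 5: 1; order 10: 3; order 20: 1.
Total: 1 + 3 + 1 + 1 + 3 + 1 = 10.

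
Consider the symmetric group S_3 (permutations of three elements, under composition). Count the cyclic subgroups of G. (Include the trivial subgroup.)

5

A cyclic subgroup of order d is generated by each of its φ(d) elements of order d, so the cyclic subgroups of order d number (#elements of order d)/φ(d).
Cyclic subgroups by order — order 1: 1; order 2: 3; order 3: 1.
Total: 5.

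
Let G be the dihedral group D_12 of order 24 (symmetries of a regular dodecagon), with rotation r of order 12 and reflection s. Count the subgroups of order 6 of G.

|G| = 24 and 6 | 24, so subgroups of order 6 are possible by Lagrange.
The subgroups of order 6 are: {e, r^2, r^4, r^6, r^8, r^10}; {e, r^4, r^8, r^2s, r^6s, r^10s}; {e, r^4, r^8, r^3s, r^7s, r^11s}; {e, r^4, r^8, s, r^4s, r^8s}; … (5 in all).
So G has 5 subgroups of order 6.

5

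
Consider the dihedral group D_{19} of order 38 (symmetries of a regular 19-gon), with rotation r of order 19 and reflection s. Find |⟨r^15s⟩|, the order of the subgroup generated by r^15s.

2

Computing powers of r^15s: the smallest k with (r^15s)^k = e is k = 2.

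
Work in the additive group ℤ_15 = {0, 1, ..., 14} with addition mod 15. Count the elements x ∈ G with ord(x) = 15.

8

In a cyclic group of order 15, the number of elements of order d (for d | 15) is φ(d).
φ(15) = 8.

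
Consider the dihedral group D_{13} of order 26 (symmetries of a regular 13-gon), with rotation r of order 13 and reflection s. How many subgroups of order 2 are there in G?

13

|G| = 26 and 2 | 26, so subgroups of order 2 are possible by Lagrange.
The subgroups of order 2 are: {e, r^10s}; {e, r^11s}; {e, r^12s}; {e, r^2s}; … (13 in all).
So G has 13 subgroups of order 2.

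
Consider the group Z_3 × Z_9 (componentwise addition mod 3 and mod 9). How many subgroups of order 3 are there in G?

4

|G| = 27 and 3 | 27, so subgroups of order 3 are possible by Lagrange.
The subgroups of order 3 are: {(0,0), (0,3), (0,6)}; {(0,0), (1,0), (2,0)}; {(0,0), (1,3), (2,6)}; {(0,0), (1,6), (2,3)}.
So G has 4 subgroups of order 3.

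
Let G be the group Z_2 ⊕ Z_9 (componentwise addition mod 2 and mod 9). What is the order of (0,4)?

9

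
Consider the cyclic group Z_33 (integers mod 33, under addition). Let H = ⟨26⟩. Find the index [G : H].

1

|⟨26⟩| = 33 and |G| = 33.
By Lagrange, [G : H] = |G|/|H| = 33/33 = 1.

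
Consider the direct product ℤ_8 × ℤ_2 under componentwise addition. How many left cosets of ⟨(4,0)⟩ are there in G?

8

|⟨(4,0)⟩| = 2 and |G| = 16.
By Lagrange, [G : H] = |G|/|H| = 16/2 = 8.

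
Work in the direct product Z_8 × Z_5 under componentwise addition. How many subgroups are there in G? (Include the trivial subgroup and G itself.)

8

|G| = 40, so by Lagrange every subgroup order divides 40. Divisors: 1, 2, 4, 5, 8, 10, 20, 40.
Subgroups by order — order 1: 1; order 2: 1; order 4: 1; order 5: 1; order 8: 1; order 10: 1; order 20: 1; order 40: 1.
Total: 1 + 1 + 1 + 1 + 1 + 1 + 1 + 1 = 8.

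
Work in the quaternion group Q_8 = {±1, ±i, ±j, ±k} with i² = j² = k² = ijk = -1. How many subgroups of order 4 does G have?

|G| = 8 and 4 | 8, so subgroups of order 4 are possible by Lagrange.
The subgroups of order 4 are: {1, -1, i, -i}; {1, -1, j, -j}; {1, -1, k, -k}.
So G has 3 subgroups of order 4.

3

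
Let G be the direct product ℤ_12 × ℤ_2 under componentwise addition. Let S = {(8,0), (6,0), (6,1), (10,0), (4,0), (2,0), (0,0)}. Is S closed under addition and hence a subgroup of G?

|S| = 7 does not divide |G| = 24, so by Lagrange S is not a subgroup.

No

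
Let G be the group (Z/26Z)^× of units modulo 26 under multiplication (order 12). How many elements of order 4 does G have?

The elements of order 4 are: 5, 21.
That's 2.

2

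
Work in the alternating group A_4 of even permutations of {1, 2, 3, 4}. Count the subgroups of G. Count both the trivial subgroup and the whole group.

|G| = 12, so by Lagrange every subgroup order divides 12. Divisors: 1, 2, 3, 4, 6, 12.
Subgroups by order — order 1: 1; order 2: 3; order 3: 4; order 4: 1; order 6: 0; order 12: 1.
Total: 1 + 3 + 4 + 1 + 0 + 1 = 10.

10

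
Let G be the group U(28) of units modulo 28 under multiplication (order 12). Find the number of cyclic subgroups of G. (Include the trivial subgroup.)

Each element a generates a cyclic subgroup ⟨a⟩; distinct elements may generate the same one (a cyclic group of order d has φ(d) generators).
Cyclic subgroups by order — order 1: 1; order 2: 3; order 3: 1; order 6: 3.
Total: 8.

8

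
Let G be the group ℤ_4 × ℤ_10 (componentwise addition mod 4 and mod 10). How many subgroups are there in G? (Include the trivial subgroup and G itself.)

|G| = 40, so by Lagrange every subgroup order divides 40. Divisors: 1, 2, 4, 5, 8, 10, 20, 40.
Subgroups by order — order 1: 1; order 2: 3; order 4: 3; order 5: 1; order 8: 1; order 10: 3; order 20: 3; order 40: 1.
Total: 1 + 3 + 3 + 1 + 1 + 3 + 3 + 1 = 16.

16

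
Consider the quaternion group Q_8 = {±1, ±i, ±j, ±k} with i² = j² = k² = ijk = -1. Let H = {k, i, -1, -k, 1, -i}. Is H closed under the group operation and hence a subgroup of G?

No

|H| = 6 does not divide |G| = 8, so by Lagrange H is not a subgroup.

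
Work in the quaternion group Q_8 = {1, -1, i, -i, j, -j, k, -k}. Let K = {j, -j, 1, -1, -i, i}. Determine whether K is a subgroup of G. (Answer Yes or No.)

No

|K| = 6 does not divide |G| = 8, so by Lagrange K is not a subgroup.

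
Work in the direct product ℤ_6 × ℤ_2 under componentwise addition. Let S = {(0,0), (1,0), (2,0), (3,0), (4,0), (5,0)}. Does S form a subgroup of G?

Yes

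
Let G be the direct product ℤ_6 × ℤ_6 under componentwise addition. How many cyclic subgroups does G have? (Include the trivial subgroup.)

20

A cyclic subgroup of order d is generated by each of its φ(d) elements of order d, so the cyclic subgroups of order d number (#elements of order d)/φ(d).
Cyclic subgroups by order — order 1: 1; order 2: 3; order 3: 4; order 6: 12.
Total: 20.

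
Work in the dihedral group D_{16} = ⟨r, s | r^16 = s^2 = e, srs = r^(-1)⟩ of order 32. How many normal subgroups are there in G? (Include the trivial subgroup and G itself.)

G has 36 subgroups. Checking conjugation-invariance by order — order 1: 1/1 normal; order 2: 1/17 normal; order 4: 1/9 normal; order 8: 1/5 normal; order 16: 3/3 normal; order 32: 1/1 normal.
Total normal subgroups: 8.

8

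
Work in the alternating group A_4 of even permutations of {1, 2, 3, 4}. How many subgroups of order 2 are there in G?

3

|G| = 12 and 2 | 12, so subgroups of order 2 are possible by Lagrange.
The subgroups of order 2 are: {e, (1 2)(3 4)}; {e, (1 3)(2 4)}; {e, (1 4)(2 3)}.
So G has 3 subgroups of order 2.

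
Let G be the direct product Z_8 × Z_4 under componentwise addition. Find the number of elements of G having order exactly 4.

12

An element (a,b) has order lcm(ord(a), ord(b)); count pairs with lcm equal to 4.
Enumerating gives 12 such elements.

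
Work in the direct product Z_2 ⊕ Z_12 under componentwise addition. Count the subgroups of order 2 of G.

|G| = 24 and 2 | 24, so subgroups of order 2 are possible by Lagrange.
The subgroups of order 2 are: {(0,0), (0,6)}; {(0,0), (1,0)}; {(0,0), (1,6)}.
So G has 3 subgroups of order 2.

3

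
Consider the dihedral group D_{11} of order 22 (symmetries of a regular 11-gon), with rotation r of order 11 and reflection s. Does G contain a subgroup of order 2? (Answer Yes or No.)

2 | 22. A subgroup of order 2 is {e, r^10s}.

Yes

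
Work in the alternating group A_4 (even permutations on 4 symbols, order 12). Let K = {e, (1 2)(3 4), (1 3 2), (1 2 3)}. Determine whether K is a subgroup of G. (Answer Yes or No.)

Closure fails: (1 3 2) ∘ (1 2)(3 4) = (2 3 4) ∉ K. So K is not a subgroup.

No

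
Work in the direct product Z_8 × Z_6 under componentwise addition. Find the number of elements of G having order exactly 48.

0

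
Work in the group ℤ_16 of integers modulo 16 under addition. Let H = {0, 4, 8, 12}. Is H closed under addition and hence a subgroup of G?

|H| = 4 divides |G| = 16, consistent with Lagrange.
H contains the identity, every element's inverse is in H, and H is closed under +: it is a subgroup.
In fact H = ⟨4⟩.

Yes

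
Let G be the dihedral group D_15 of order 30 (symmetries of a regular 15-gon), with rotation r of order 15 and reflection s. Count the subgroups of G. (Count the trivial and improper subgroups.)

28

|G| = 30, so by Lagrange every subgroup order divides 30. Divisors: 1, 2, 3, 5, 6, 10, 15, 30.
Subgroups by order — order 1: 1; order 2: 15; order 3: 1; order 5: 1; order 6: 5; order 10: 3; order 15: 1; order 30: 1.
Total: 1 + 15 + 1 + 1 + 5 + 3 + 1 + 1 = 28.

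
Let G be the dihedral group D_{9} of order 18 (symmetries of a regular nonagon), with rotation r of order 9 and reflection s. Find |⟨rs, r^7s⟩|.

|⟨rs⟩| = 2 and |⟨r^7s⟩| = 2, so |H| is a multiple of lcm(2, 2) = 2 and divides |G| = 18.
Closing under the operation: H = {e, r^3, r^6, rs, r^4s, r^7s}, so |H| = 6.

6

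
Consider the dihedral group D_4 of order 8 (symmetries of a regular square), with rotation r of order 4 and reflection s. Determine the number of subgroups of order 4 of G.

3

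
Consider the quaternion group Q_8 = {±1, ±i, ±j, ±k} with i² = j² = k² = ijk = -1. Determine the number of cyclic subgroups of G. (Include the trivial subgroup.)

5

Group the elements of G by the cyclic subgroup they generate; each cyclic subgroup of order d accounts for φ(d) elements.
Cyclic subgroups by order — order 1: 1; order 2: 1; order 4: 3.
Total: 5.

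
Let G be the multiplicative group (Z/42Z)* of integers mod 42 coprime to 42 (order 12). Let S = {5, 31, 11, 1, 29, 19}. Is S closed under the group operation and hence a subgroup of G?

No

5 ∈ S but its inverse 17 ∉ S, so S is not a subgroup.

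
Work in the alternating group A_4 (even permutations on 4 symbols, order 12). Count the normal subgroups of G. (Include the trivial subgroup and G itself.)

G has 10 subgroups. Checking conjugation-invariance by order — order 1: 1/1 normal; order 2: 0/3 normal; order 3: 0/4 normal; order 4: 1/1 normal; order 12: 1/1 normal.
Total normal subgroups: 3.

3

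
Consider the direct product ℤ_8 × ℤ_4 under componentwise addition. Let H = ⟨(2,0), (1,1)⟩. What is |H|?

|⟨(2,0)⟩| = 4 and |⟨(1,1)⟩| = 8, so |H| is a multiple of lcm(4, 8) = 8 and divides |G| = 32.
Closing under the operation: H = {(0,0), (0,2), (1,1), (1,3), (2,0), (2,2), (3,1), (3,3), (4,0), (4,2), (5,1), (5,3), (6,0), (6,2), (7,1), (7,3)}, so |H| = 16.

16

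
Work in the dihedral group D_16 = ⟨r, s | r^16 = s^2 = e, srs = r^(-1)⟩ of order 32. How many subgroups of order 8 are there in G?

|G| = 32 and 8 | 32, so subgroups of order 8 are possible by Lagrange.
The subgroups of order 8 are: {e, r^2, r^4, r^6, r^8, r^10, r^12, r^14}; {e, r^4, r^8, r^12, r^2s, r^6s, r^10s, r^14s}; {e, r^4, r^8, r^12, r^3s, r^7s, r^11s, r^15s}; {e, r^4, r^8, r^12, s, r^4s, r^8s, r^12s}; … (5 in all).
So G has 5 subgroups of order 8.

5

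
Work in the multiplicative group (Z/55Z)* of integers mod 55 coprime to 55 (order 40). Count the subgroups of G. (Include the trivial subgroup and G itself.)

|G| = 40, so by Lagrange every subgroup order divides 40. Divisors: 1, 2, 4, 5, 8, 10, 20, 40.
Subgroups by order — order 1: 1; order 2: 3; order 4: 3; order 5: 1; order 8: 1; order 10: 3; order 20: 3; order 40: 1.
Total: 1 + 3 + 3 + 1 + 1 + 3 + 3 + 1 = 16.

16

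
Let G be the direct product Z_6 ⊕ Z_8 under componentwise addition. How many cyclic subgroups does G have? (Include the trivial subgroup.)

Group the elements of G by the cyclic subgroup they generate; each cyclic subgroup of order d accounts for φ(d) elements.
Cyclic subgroups by order — order 1: 1; order 2: 3; order 3: 1; order 4: 2; order 6: 3; order 8: 2; order 12: 2; order 24: 2.
Total: 16.

16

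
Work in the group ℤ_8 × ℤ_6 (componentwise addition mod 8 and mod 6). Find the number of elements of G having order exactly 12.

8

An element (a,b) has order lcm(ord(a), ord(b)); count pairs with lcm equal to 12.
Enumerating gives 8 such elements.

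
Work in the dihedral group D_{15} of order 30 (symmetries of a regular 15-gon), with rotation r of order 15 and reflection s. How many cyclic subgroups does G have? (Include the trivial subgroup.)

19

Group the elements of G by the cyclic subgroup they generate; each cyclic subgroup of order d accounts for φ(d) elements.
Cyclic subgroups by order — order 1: 1; order 2: 15; order 3: 1; order 5: 1; order 15: 1.
Total: 19.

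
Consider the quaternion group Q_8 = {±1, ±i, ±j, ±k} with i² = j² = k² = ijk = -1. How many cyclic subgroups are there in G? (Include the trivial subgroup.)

5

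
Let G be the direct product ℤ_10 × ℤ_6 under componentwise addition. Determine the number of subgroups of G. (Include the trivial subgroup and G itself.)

20

|G| = 60, so by Lagrange every subgroup order divides 60. Divisors: 1, 2, 3, 4, 5, 6, 10, 12, 15, 20, 30, 60.
Subgroups by order — order 1: 1; order 2: 3; order 3: 1; order 4: 1; order 5: 1; order 6: 3; order 10: 3; order 12: 1; order 15: 1; order 20: 1; order 30: 3; order 60: 1.
Total: 1 + 3 + 1 + 1 + 1 + 3 + 3 + 1 + 1 + 1 + 3 + 1 = 20.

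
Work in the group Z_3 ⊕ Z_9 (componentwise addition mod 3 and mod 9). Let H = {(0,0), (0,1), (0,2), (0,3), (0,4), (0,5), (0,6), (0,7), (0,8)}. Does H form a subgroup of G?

|H| = 9 divides |G| = 27, consistent with Lagrange.
H contains the identity, every element's inverse is in H, and H is closed under +: it is a subgroup.
In fact H = ⟨(0,1)⟩.

Yes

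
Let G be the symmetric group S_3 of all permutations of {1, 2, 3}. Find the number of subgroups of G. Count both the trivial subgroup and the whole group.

6

|G| = 6, so by Lagrange every subgroup order divides 6. Divisors: 1, 2, 3, 6.
Subgroups by order — order 1: 1; order 2: 3; order 3: 1; order 6: 1.
Total: 1 + 3 + 1 + 1 = 6.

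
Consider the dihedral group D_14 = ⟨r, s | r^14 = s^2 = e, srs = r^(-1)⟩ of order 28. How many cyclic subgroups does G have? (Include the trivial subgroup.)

Group the elements of G by the cyclic subgroup they generate; each cyclic subgroup of order d accounts for φ(d) elements.
Cyclic subgroups by order — order 1: 1; order 2: 15; order 7: 1; order 14: 1.
Total: 18.

18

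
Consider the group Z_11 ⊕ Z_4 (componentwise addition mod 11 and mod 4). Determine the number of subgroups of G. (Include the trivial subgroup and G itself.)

6

|G| = 44, so by Lagrange every subgroup order divides 44. Divisors: 1, 2, 4, 11, 22, 44.
Subgroups by order — order 1: 1; order 2: 1; order 4: 1; order 11: 1; order 22: 1; order 44: 1.
Total: 1 + 1 + 1 + 1 + 1 + 1 = 6.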